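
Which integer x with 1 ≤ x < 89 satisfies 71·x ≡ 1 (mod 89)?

84

89 = 1·71 + 18
71 = 3·18 + 17
18 = 1·17 + 1
17 = 17·1 + 0
Back-substituting gives 71·84 ≡ 1 (mod 89).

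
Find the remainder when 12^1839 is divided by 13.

By repeated squaring mod 13: 12^1≡12, 12^2≡1, 12^4≡1, 12^8≡1, 12^16≡1, 12^32≡1, 12^64≡1, 12^128≡1, 12^256≡1, 12^512≡1, 12^1024≡1.
1839 = 1 + 2 + 4 + 8 + 32 + 256 + 512 + 1024, so 12^1839 ≡ 12·1·1·1·1·1·1·1 ≡ 12 (mod 13).

12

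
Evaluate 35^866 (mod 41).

Successive squares of 35 mod 41: 35^1≡35, 35^2≡36, 35^4≡25, 35^8≡10, 35^16≡18, 35^32≡37, 35^64≡16, 35^128≡10, 35^256≡18, 35^512≡37.
866 = 2 + 32 + 64 + 256 + 512, so 35^866 ≡ 36·37·16·18·37 ≡ 2 (mod 41).

2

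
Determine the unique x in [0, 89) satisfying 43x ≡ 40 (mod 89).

43⁻¹ ≡ 29 (mod 89) because 43·29 = 1247 = 14·89 + 1.
Multiplying both sides by 29: x ≡ 29·40 = 1160 ≡ 3 (mod 89).
Check: 43·3 = 129 = 1·89 + 40.

3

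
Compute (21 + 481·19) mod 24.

481·19 = 9139.
9139 − 380·24 = 19, so 9139 ≡ 19 (mod 24).
(21 + 19) mod 24 = 16.

16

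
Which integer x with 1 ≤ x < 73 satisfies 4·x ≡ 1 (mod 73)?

55

73 = 18·4 + 1
4 = 4·1 + 0
Back-substituting gives 4·55 ≡ 1 (mod 73).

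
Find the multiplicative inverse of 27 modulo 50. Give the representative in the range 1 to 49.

50 = 1·27 + 23
27 = 1·23 + 4
23 = 5·4 + 3
4 = 1·3 + 1
3 = 3·1 + 0
Back-substituting gives 27·13 ≡ 1 (mod 50).

13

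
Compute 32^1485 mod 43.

32

Successive squares of 32 mod 43: 32^1≡32, 32^2≡35, 32^4≡21, 32^8≡11, 32^16≡35, 32^32≡21, 32^64≡11, 32^128≡35, 32^256≡21, 32^512≡11, 32^1024≡35.
1485 = 1 + 4 + 8 + 64 + 128 + 256 + 1024, so 32^1485 ≡ 32·21·11·11·35·21·35 ≡ 32 (mod 43).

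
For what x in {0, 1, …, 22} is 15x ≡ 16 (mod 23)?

The inverse of 15 mod 23 is 20 (since 15·20 = 300 ≡ 1).
So x ≡ 20·16 = 320 ≡ 21 (mod 23).
Check: 15·21 = 315 = 13·23 + 16.

21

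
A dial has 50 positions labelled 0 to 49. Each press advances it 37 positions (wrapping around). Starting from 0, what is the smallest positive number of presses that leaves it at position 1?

23

50 = 1·37 + 13
37 = 2·13 + 11
13 = 1·11 + 2
11 = 5·2 + 1
2 = 2·1 + 0
Back-substituting gives 37·23 ≡ 1 (mod 50).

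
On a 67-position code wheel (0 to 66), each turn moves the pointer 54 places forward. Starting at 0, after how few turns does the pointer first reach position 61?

The inverse of 54 mod 67 is 36 (since 54·36 = 1944 ≡ 1).
So x ≡ 36·61 = 2196 ≡ 52 (mod 67).

52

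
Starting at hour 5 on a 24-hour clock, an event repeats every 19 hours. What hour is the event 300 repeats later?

300·19 = 5700.
5700 mod 24 = 12 (since 237·24 = 5688).
(5 + 12) mod 24 = 17.

17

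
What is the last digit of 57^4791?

3

Last digits of 7^n: 7, 9, 3, 1 (period 4).
4791 mod 4 = 3, so the last digit matches 7^3 = 3.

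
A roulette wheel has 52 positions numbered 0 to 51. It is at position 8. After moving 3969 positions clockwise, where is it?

3969 mod 52 = 17 (since 76·52 = 3952).
(8 + 17) mod 52 = 25.

25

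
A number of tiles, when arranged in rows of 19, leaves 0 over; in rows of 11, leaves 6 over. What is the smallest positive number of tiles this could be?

171

x ≡ 6 (mod 11) gives x ∈ {6, 17, 28, 39, 50, 61, 72, 83, …}.
The first of these with x mod 19 = 0 is 171.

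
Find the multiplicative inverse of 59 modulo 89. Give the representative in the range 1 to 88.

86

89 = 1·59 + 30
59 = 1·30 + 29
30 = 1·29 + 1
29 = 29·1 + 0
Back-substituting gives 59·86 ≡ 1 (mod 89).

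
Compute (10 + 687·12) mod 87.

76

687·12 = 8244.
8244 mod 87 = 66 (since 94·87 = 8178).
(10 + 66) mod 87 = 76.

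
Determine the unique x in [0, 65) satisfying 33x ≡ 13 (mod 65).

26

The inverse of 33 mod 65 is 2 (since 33·2 = 66 ≡ 1).
So x ≡ 2·13 = 26 ≡ 26 (mod 65).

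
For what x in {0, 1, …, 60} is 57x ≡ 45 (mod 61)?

57⁻¹ ≡ 15 (mod 61) because 57·15 = 855 = 14·61 + 1.
So x ≡ 15·45 = 675 ≡ 4 (mod 61).
Check: 57·4 = 228 = 3·61 + 45.

4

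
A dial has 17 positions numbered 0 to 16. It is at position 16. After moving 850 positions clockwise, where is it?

16

850 = 50·17 + 0, so 850 mod 17 = 0.
(16 + 0) mod 17 = 16.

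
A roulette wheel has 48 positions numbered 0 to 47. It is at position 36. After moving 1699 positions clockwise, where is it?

7

1699 = 35·48 + 19, so 1699 mod 48 = 19.
(36 + 19) mod 48 = 7.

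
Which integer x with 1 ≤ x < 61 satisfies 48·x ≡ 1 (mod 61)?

61 = 1·48 + 13
48 = 3·13 + 9
13 = 1·9 + 4
9 = 2·4 + 1
4 = 4·1 + 0
Back-substituting gives 48·14 ≡ 1 (mod 61).

14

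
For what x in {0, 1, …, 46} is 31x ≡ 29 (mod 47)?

The inverse of 31 mod 47 is 44 (since 31·44 = 1364 ≡ 1).
So x ≡ 44·29 = 1276 ≡ 7 (mod 47).

7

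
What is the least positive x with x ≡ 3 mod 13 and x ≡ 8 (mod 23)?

x ≡ 3 (mod 13) gives x ∈ {3, 16, 29, 42, 55, 68, 81, 94, …}.
The first of these with x mod 23 = 8 is 146.

146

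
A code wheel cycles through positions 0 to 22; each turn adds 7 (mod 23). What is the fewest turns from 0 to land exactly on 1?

7·10 = 70 = 3·23 + 1, so 7⁻¹ ≡ 10 (mod 23).

10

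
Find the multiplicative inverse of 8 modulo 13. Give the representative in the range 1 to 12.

5

8·5 = 40 = 3·13 + 1, so 8⁻¹ ≡ 5 (mod 13).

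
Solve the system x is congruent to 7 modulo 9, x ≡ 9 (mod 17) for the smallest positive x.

43

x ≡ 7 (mod 9) gives x ∈ {7, 16, 25, 34, 43}.
The first of these with x mod 17 = 9 is 43.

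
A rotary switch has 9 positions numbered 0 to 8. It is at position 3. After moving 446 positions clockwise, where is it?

446 − 49·9 = 5, so 446 ≡ 5 (mod 9).
(3 + 5) mod 9 = 8.

8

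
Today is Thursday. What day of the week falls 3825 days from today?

Dividing 3825 by 7 gives quotient 546 and remainder 3.
Thursday + 3 days → Sunday.

Sunday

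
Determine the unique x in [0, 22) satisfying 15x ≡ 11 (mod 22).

11

15⁻¹ ≡ 3 (mod 22) because 15·3 = 45 = 2·22 + 1.
Multiplying both sides by 3: x ≡ 3·11 = 33 ≡ 11 (mod 22).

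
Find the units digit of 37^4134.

Powers of 7 mod 10 repeat with period 4: 7, 9, 3, 1.
4134 leaves remainder 2 on division by 4, so 37^4134 ends in 9.

9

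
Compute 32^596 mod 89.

Square-and-reduce mod 89: 32^1≡32, 32^2≡45, 32^4≡67, 32^8≡39, 32^16≡8, 32^32≡64, 32^64≡2, 32^128≡4, 32^256≡16, 32^512≡78.
Since 596 = 4 + 16 + 64 + 512 in binary, 32^596 ≡ 67·8·2·78 ≡ 45 (mod 89).

45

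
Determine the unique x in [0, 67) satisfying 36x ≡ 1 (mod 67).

54

36⁻¹ ≡ 54 (mod 67) because 36·54 = 1944 = 29·67 + 1.
So x ≡ 54·1 = 54 ≡ 54 (mod 67).
Check: 36·54 = 1944 = 29·67 + 1.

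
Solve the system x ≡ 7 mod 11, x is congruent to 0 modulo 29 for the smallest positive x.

29

x ≡ 7 (mod 11) gives x ∈ {7, 18, 29}.
The first of these with x mod 29 = 0 is 29.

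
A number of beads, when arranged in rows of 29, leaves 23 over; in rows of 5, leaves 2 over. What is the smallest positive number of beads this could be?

Since 5·6 ≡ 1 (mod 29), take x = 2 + 5·((23−2)·6 mod 29) = 2 + 5·10 = 52.
Check: 52 mod 29 = 23, 52 mod 5 = 2.

52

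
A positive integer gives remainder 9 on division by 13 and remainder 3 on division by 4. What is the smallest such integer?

35

Since 4·10 ≡ 1 (mod 13), take x = 3 + 4·((9−3)·10 mod 13) = 3 + 4·8 = 35.
Check: 35 mod 13 = 9, 35 mod 4 = 3.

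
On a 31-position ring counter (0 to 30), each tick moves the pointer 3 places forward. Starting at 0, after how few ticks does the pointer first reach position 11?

14

The inverse of 3 mod 31 is 21 (since 3·21 = 63 ≡ 1).
Multiplying both sides by 21: x ≡ 21·11 = 231 ≡ 14 (mod 31).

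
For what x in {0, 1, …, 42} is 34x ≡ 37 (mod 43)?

The inverse of 34 mod 43 is 19 (since 34·19 = 646 ≡ 1).
So x ≡ 19·37 = 703 ≡ 15 (mod 43).

15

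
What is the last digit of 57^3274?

The units digit of 57^n cycles with period 4: 7, 9, 3, 1, …
3274 leaves remainder 2 on division by 4, so 57^3274 ends in 9.

9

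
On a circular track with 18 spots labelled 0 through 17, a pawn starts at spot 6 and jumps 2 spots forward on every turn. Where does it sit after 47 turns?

10

47·2 = 94.
Dividing 94 by 18 gives quotient 5 and remainder 4.
(6 + 4) mod 18 = 10.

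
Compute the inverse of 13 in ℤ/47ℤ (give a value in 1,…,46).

47 = 3·13 + 8
13 = 1·8 + 5
8 = 1·5 + 3
5 = 1·3 + 2
3 = 1·2 + 1
2 = 2·1 + 0
Back-substituting gives 13·29 ≡ 1 (mod 47).

29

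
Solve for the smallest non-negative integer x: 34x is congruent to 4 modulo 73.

13

The inverse of 34 mod 73 is 58 (since 34·58 = 1972 ≡ 1).
So x ≡ 58·4 = 232 ≡ 13 (mod 73).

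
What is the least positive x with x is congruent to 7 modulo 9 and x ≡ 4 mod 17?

106

x ≡ 7 (mod 9) gives x ∈ {7, 16, 25, 34, 43, 52, 61, 70, …}.
The first of these with x mod 17 = 4 is 106.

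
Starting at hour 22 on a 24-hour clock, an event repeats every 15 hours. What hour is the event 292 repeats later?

292·15 = 4380.
Dividing 4380 by 24 gives quotient 182 and remainder 12.
(22 + 12) mod 24 = 10.

10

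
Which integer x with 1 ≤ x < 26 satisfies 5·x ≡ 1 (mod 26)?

21

26 = 5·5 + 1
5 = 5·1 + 0
Back-substituting gives 5·21 ≡ 1 (mod 26).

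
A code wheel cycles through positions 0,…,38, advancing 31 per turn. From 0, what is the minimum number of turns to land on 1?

The inverse of 31 mod 39 is 34 (since 31·34 = 1054 ≡ 1).
Multiplying both sides by 34: x ≡ 34·1 = 34 ≡ 34 (mod 39).

34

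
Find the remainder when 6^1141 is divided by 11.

6

Successive squares of 6 mod 11: 6^1≡6, 6^2≡3, 6^4≡9, 6^8≡4, 6^16≡5, 6^32≡3, 6^64≡9, 6^128≡4, 6^256≡5, 6^512≡3, 6^1024≡9.
Since 1141 = 1 + 4 + 16 + 32 + 64 + 1024 in binary, 6^1141 ≡ 6·9·5·3·9·9 ≡ 6 (mod 11).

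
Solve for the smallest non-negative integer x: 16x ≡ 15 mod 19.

14

16⁻¹ ≡ 6 (mod 19) because 16·6 = 96 = 5·19 + 1.
So x ≡ 6·15 = 90 ≡ 14 (mod 19).
Check: 16·14 = 224 = 11·19 + 15.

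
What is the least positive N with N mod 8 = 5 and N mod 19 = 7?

45

x ≡ 5 (mod 8) gives x ∈ {5, 13, 21, 29, 37, 45}.
The first of these with x mod 19 = 7 is 45.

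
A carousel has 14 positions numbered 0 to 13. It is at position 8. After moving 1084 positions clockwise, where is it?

0

1084 = 77·14 + 6, so 1084 mod 14 = 6.
(8 + 6) mod 14 = 0.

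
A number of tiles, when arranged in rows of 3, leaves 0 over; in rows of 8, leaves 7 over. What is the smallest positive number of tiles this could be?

x ≡ 0 (mod 3) gives x ∈ {0, 3, 6, 9, 12, 15}.
The first of these with x mod 8 = 7 is 15.

15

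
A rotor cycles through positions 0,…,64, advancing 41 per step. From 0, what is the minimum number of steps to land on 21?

The inverse of 41 mod 65 is 46 (since 41·46 = 1886 ≡ 1).
So x ≡ 46·21 = 966 ≡ 56 (mod 65).
Check: 41·56 = 2296 = 35·65 + 21.

56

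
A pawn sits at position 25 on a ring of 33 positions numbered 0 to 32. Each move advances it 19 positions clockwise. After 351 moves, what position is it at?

28

351·19 = 6669.
Dividing 6669 by 33 gives quotient 202 and remainder 3.
(25 + 3) mod 33 = 28.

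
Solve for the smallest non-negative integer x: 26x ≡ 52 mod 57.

2

The inverse of 26 mod 57 is 11 (since 26·11 = 286 ≡ 1).
Multiplying both sides by 11: x ≡ 11·52 = 572 ≡ 2 (mod 57).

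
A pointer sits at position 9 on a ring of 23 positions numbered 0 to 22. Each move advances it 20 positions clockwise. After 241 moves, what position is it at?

241·20 = 4820.
4820 mod 23 = 13 (since 209·23 = 4807).
(9 + 13) mod 23 = 22.

22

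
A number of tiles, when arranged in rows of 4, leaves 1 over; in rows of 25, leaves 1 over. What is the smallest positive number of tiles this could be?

1

x ≡ 1 (mod 4) gives x ∈ {1}.
The first of these with x mod 25 = 1 is 1.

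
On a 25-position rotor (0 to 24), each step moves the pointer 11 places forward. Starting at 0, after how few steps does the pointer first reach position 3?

23

11⁻¹ ≡ 16 (mod 25) because 11·16 = 176 = 7·25 + 1.
Multiplying both sides by 16: x ≡ 16·3 = 48 ≡ 23 (mod 25).
Check: 11·23 = 253 = 10·25 + 3.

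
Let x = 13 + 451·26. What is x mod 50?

39

451·26 = 11726.
11726 = 234·50 + 26, so 11726 mod 50 = 26.
(13 + 26) mod 50 = 39.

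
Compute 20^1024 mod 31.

9

Square-and-reduce mod 31: 20^1≡20, 20^2≡28, 20^4≡9, 20^8≡19, 20^16≡20, 20^32≡28, 20^64≡9, 20^128≡19, 20^256≡20, 20^512≡28, 20^1024≡9.
1024 = 1024, so 20^1024 ≡ 9 ≡ 9 (mod 31).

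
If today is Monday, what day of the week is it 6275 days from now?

Thursday

6275 = 896·7 + 3, so 6275 mod 7 = 3.
Monday + 3 days → Thursday.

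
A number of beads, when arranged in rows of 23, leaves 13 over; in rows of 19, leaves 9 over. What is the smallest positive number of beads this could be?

x ≡ 9 (mod 19) gives x ∈ {9, 28, 47, 66, 85, 104, 123, 142, …}.
The first of these with x mod 23 = 13 is 427.

427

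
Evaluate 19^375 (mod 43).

2

By repeated squaring mod 43: 19^1≡19, 19^2≡17, 19^4≡31, 19^8≡15, 19^16≡10, 19^32≡14, 19^64≡24, 19^128≡17, 19^256≡31.
Since 375 = 1 + 2 + 4 + 16 + 32 + 64 + 256 in binary, 19^375 ≡ 19·17·31·10·14·24·31 ≡ 2 (mod 43).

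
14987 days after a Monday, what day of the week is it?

Monday

14987 = 2141·7 + 0, so 14987 mod 7 = 0.
Monday + 0 days → Monday.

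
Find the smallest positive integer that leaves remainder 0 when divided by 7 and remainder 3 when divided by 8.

Since 8·1 ≡ 1 (mod 7), take x = 3 + 8·((0−3)·1 mod 7) = 3 + 8·4 = 35.
Check: 35 mod 7 = 0, 35 mod 8 = 3.

35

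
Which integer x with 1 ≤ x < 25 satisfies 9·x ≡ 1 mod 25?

9·14 = 126 = 5·25 + 1, so 9⁻¹ ≡ 14 (mod 25).

14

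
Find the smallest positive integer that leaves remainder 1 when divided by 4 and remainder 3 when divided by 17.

37

Since 17·1 ≡ 1 (mod 4), take x = 3 + 17·((1−3)·1 mod 4) = 3 + 17·2 = 37.
Check: 37 mod 4 = 1, 37 mod 17 = 3.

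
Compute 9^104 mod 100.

Square-and-reduce mod 100: 9^1≡9, 9^2≡81, 9^4≡61, 9^8≡21, 9^16≡41, 9^32≡81, 9^64≡61.
Since 104 = 8 + 32 + 64 in binary, 9^104 ≡ 21·81·61 ≡ 61 (mod 100).

61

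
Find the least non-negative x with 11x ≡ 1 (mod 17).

11⁻¹ ≡ 14 (mod 17) because 11·14 = 154 = 9·17 + 1.
Multiplying both sides by 14: x ≡ 14·1 = 14 ≡ 14 (mod 17).

14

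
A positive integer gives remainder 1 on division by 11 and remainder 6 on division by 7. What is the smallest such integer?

34

x ≡ 6 (mod 7) gives x ∈ {6, 13, 20, 27, 34}.
The first of these with x mod 11 = 1 is 34.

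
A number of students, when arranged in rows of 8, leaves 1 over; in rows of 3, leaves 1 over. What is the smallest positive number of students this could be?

x ≡ 1 (mod 3) gives x ∈ {1}.
The first of these with x mod 8 = 1 is 1.

1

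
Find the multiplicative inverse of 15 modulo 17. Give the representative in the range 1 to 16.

17 = 1·15 + 2
15 = 7·2 + 1
2 = 2·1 + 0
Back-substituting gives 15·8 ≡ 1 (mod 17).

8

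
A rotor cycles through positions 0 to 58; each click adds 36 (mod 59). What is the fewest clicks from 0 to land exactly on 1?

41

36·41 = 1476 = 25·59 + 1, so 36⁻¹ ≡ 41 (mod 59).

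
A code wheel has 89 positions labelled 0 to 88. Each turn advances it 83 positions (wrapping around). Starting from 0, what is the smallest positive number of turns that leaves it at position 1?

89 = 1·83 + 6
83 = 13·6 + 5
6 = 1·5 + 1
5 = 5·1 + 0
Back-substituting gives 83·74 ≡ 1 (mod 89).

74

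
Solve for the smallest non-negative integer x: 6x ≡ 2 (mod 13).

9

6⁻¹ ≡ 11 (mod 13) because 6·11 = 66 = 5·13 + 1.
Multiplying both sides by 11: x ≡ 11·2 = 22 ≡ 9 (mod 13).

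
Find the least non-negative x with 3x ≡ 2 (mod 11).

8

The inverse of 3 mod 11 is 4 (since 3·4 = 12 ≡ 1).
So x ≡ 4·2 = 8 ≡ 8 (mod 11).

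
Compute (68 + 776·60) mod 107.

83

776·60 = 46560.
Dividing 46560 by 107 gives quotient 435 and remainder 15.
(68 + 15) mod 107 = 83.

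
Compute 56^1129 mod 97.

29

Successive squares of 56 mod 97: 56^1≡56, 56^2≡32, 56^4≡54, 56^8≡6, 56^16≡36, 56^32≡35, 56^64≡61, 56^128≡35, 56^256≡61, 56^512≡35, 56^1024≡61.
Since 1129 = 1 + 8 + 32 + 64 + 1024 in binary, 56^1129 ≡ 56·6·35·61·61 ≡ 29 (mod 97).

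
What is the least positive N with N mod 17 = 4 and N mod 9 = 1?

Since 9·2 ≡ 1 (mod 17), take x = 1 + 9·((4−1)·2 mod 17) = 1 + 9·6 = 55.
Check: 55 mod 17 = 4, 55 mod 9 = 1.

55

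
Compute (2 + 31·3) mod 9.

5

31·3 = 93.
93 − 10·9 = 3, so 93 ≡ 3 (mod 9).
(2 + 3) mod 9 = 5.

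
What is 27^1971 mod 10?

3

Last digits of 7^n: 7, 9, 3, 1 (period 4).
1971 leaves remainder 3 on division by 4, so 27^1971 ends in 3.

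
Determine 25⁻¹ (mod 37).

3

37 = 1·25 + 12
25 = 2·12 + 1
12 = 12·1 + 0
Back-substituting gives 25·3 ≡ 1 (mod 37).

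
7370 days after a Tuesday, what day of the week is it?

Dividing 7370 by 7 gives quotient 1052 and remainder 6.
Tuesday + 6 days → Monday.

Monday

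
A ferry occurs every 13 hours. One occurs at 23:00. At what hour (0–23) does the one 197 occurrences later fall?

197·13 = 2561.
2561 = 106·24 + 17, so 2561 mod 24 = 17.
(23 + 17) mod 24 = 16.

16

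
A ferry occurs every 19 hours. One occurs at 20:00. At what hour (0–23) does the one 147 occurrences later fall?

147·19 = 2793.
2793 = 116·24 + 9, so 2793 mod 24 = 9.
(20 + 9) mod 24 = 5.

5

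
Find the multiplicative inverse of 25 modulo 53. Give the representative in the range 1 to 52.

25·17 = 425 = 8·53 + 1, so 25⁻¹ ≡ 17 (mod 53).

17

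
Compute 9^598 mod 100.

Square-and-reduce mod 100: 9^1≡9, 9^2≡81, 9^4≡61, 9^8≡21, 9^16≡41, 9^32≡81, 9^64≡61, 9^128≡21, 9^256≡41, 9^512≡81.
598 = 2 + 4 + 16 + 64 + 512, so 9^598 ≡ 81·61·41·61·81 ≡ 21 (mod 100).

21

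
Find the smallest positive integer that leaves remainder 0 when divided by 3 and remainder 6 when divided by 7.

x ≡ 0 (mod 3) gives x ∈ {0, 3, 6}.
The first of these with x mod 7 = 6 is 6.

6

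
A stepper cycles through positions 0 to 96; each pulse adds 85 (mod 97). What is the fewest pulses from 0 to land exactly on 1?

97 = 1·85 + 12
85 = 7·12 + 1
12 = 12·1 + 0
Back-substituting gives 85·8 ≡ 1 (mod 97).

8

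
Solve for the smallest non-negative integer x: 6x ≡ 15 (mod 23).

14

6⁻¹ ≡ 4 (mod 23) because 6·4 = 24 = 1·23 + 1.
Multiplying both sides by 4: x ≡ 4·15 = 60 ≡ 14 (mod 23).
Check: 6·14 = 84 = 3·23 + 15.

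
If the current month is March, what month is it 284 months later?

284 − 23·12 = 8, so 284 ≡ 8 (mod 12).
March + 8 months → November.

November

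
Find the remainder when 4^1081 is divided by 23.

By repeated squaring mod 23: 4^1≡4, 4^2≡16, 4^4≡3, 4^8≡9, 4^16≡12, 4^32≡6, 4^64≡13, 4^128≡8, 4^256≡18, 4^512≡2, 4^1024≡4.
Since 1081 = 1 + 8 + 16 + 32 + 1024 in binary, 4^1081 ≡ 4·9·12·6·4 ≡ 18 (mod 23).

18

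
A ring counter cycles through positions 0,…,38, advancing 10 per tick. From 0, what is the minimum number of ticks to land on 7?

The inverse of 10 mod 39 is 4 (since 10·4 = 40 ≡ 1).
So x ≡ 4·7 = 28 ≡ 28 (mod 39).
Check: 10·28 = 280 = 7·39 + 7.

28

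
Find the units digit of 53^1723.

7

Last digits of 3^n: 3, 9, 7, 1 (period 4).
1723 leaves remainder 3 on division by 4, so 53^1723 ends in 7.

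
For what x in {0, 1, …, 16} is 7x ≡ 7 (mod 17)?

7⁻¹ ≡ 5 (mod 17) because 7·5 = 35 = 2·17 + 1.
So x ≡ 5·7 = 35 ≡ 1 (mod 17).
Check: 7·1 = 7 = 0·17 + 7.

1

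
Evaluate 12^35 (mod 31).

Successive squares of 12 mod 31: 12^1≡12, 12^2≡20, 12^4≡28, 12^8≡9, 12^16≡19, 12^32≡20.
35 = 1 + 2 + 32, so 12^35 ≡ 12·20·20 ≡ 26 (mod 31).

26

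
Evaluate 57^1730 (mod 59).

45

Square-and-reduce mod 59: 57^1≡57, 57^2≡4, 57^4≡16, 57^8≡20, 57^16≡46, 57^32≡51, 57^64≡5, 57^128≡25, 57^256≡35, 57^512≡45, 57^1024≡19.
1730 = 2 + 64 + 128 + 512 + 1024, so 57^1730 ≡ 4·5·25·45·19 ≡ 45 (mod 59).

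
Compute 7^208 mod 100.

1

Square-and-reduce mod 100: 7^1≡7, 7^2≡49, 7^4≡1, 7^8≡1, 7^16≡1, 7^32≡1, 7^64≡1, 7^128≡1.
Since 208 = 16 + 64 + 128 in binary, 7^208 ≡ 1·1·1 ≡ 1 (mod 100).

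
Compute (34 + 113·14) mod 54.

50

113·14 = 1582.
Dividing 1582 by 54 gives quotient 29 and remainder 16.
(34 + 16) mod 54 = 50.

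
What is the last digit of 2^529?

Powers of 2 mod 10 repeat with period 4: 2, 4, 8, 6.
529 mod 4 = 1, so the last digit matches 2^1 = 2.

2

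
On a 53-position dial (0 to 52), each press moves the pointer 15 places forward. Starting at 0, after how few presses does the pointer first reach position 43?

17

The inverse of 15 mod 53 is 46 (since 15·46 = 690 ≡ 1).
So x ≡ 46·43 = 1978 ≡ 17 (mod 53).
Check: 15·17 = 255 = 4·53 + 43.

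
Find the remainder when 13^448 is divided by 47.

21

By repeated squaring mod 47: 13^1≡13, 13^2≡28, 13^4≡32, 13^8≡37, 13^16≡6, 13^32≡36, 13^64≡27, 13^128≡24, 13^256≡12.
448 = 64 + 128 + 256, so 13^448 ≡ 27·24·12 ≡ 21 (mod 47).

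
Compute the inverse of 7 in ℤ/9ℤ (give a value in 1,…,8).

9 = 1·7 + 2
7 = 3·2 + 1
2 = 2·1 + 0
Back-substituting gives 7·4 ≡ 1 (mod 9).

4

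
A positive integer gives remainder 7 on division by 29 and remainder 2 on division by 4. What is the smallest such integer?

94

x ≡ 2 (mod 4) gives x ∈ {2, 6, 10, 14, 18, 22, 26, 30, …}.
The first of these with x mod 29 = 7 is 94.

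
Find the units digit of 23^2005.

3

Last digits of 3^n: 3, 9, 7, 1 (period 4).
2005 mod 4 = 1, so the last digit matches 3^1 = 3.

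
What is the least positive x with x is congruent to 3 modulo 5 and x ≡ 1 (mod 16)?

Since 16·1 ≡ 1 (mod 5), take x = 1 + 16·((3−1)·1 mod 5) = 1 + 16·2 = 33.
Check: 33 mod 5 = 3, 33 mod 16 = 1.

33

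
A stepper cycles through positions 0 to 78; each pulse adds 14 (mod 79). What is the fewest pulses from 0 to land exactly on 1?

17

79 = 5·14 + 9
14 = 1·9 + 5
9 = 1·5 + 4
5 = 1·4 + 1
4 = 4·1 + 0
Back-substituting gives 14·17 ≡ 1 (mod 79).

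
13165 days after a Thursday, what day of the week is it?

Tuesday

Dividing 13165 by 7 gives quotient 1880 and remainder 5.
Thursday + 5 days → Tuesday.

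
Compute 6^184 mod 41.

16

Successive squares of 6 mod 41: 6^1≡6, 6^2≡36, 6^4≡25, 6^8≡10, 6^16≡18, 6^32≡37, 6^64≡16, 6^128≡10.
Since 184 = 8 + 16 + 32 + 128 in binary, 6^184 ≡ 10·18·37·10 ≡ 16 (mod 41).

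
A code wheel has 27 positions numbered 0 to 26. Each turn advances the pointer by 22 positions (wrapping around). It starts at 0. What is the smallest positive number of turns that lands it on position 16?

The inverse of 22 mod 27 is 16 (since 22·16 = 352 ≡ 1).
So x ≡ 16·16 = 256 ≡ 13 (mod 27).

13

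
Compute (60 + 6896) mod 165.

Dividing 6896 by 165 gives quotient 41 and remainder 131.
(60 + 131) mod 165 = 26.

26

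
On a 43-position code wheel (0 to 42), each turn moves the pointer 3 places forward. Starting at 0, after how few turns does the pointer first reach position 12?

The inverse of 3 mod 43 is 29 (since 3·29 = 87 ≡ 1).
So x ≡ 29·12 = 348 ≡ 4 (mod 43).

4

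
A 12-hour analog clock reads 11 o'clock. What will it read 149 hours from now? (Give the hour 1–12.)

4

149 = 12·12 + 5, so 149 mod 12 = 5.
11 + 5 → 4 on a 12-hour dial.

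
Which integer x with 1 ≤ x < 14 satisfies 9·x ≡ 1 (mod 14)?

9·11 = 99 = 7·14 + 1, so 9⁻¹ ≡ 11 (mod 14).

11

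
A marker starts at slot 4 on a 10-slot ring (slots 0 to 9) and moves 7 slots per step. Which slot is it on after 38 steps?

0

38·7 = 266.
266 − 26·10 = 6, so 266 ≡ 6 (mod 10).
(4 + 6) mod 10 = 0.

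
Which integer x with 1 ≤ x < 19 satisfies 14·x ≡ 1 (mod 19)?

15

14·15 = 210 = 11·19 + 1, so 14⁻¹ ≡ 15 (mod 19).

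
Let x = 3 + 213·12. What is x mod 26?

11

213·12 = 2556.
2556 = 98·26 + 8, so 2556 mod 26 = 8.
(3 + 8) mod 26 = 11.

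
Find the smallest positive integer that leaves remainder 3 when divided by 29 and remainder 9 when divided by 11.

119

Since 11·8 ≡ 1 (mod 29), take x = 9 + 11·((3−9)·8 mod 29) = 9 + 11·10 = 119.
Check: 119 mod 29 = 3, 119 mod 11 = 9.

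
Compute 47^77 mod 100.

Square-and-reduce mod 100: 47^1≡47, 47^2≡9, 47^4≡81, 47^8≡61, 47^16≡21, 47^32≡41, 47^64≡81.
Since 77 = 1 + 4 + 8 + 64 in binary, 47^77 ≡ 47·81·61·81 ≡ 87 (mod 100).

87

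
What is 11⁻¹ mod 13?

6

11·6 = 66 = 5·13 + 1, so 11⁻¹ ≡ 6 (mod 13).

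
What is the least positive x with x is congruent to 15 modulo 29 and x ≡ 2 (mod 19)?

363

x ≡ 2 (mod 19) gives x ∈ {2, 21, 40, 59, 78, 97, 116, 135, …}.
The first of these with x mod 29 = 15 is 363.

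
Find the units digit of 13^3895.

7

Last digits of 3^n: 3, 9, 7, 1 (period 4).
3895 mod 4 = 3, so the last digit matches 3^3 = 7.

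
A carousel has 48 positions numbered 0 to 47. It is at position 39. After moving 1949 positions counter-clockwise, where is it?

1949 mod 48 = 29 (since 40·48 = 1920).
(39 − 29) mod 48 = 10.

10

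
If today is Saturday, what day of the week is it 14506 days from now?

Monday

14506 − 2072·7 = 2, so 14506 ≡ 2 (mod 7).
Saturday + 2 days → Monday.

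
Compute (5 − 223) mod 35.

Dividing 223 by 35 gives quotient 6 and remainder 13.
(5 − 13) mod 35 = 27.

27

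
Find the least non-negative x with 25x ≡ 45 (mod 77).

48

25⁻¹ ≡ 37 (mod 77) because 25·37 = 925 = 12·77 + 1.
Multiplying both sides by 37: x ≡ 37·45 = 1665 ≡ 48 (mod 77).
Check: 25·48 = 1200 = 15·77 + 45.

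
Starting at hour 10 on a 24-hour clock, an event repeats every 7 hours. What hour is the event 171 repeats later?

7

171·7 = 1197.
1197 = 49·24 + 21, so 1197 mod 24 = 21.
(10 + 21) mod 24 = 7.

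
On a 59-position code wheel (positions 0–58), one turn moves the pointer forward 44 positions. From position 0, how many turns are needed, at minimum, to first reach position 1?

55

59 = 1·44 + 15
44 = 2·15 + 14
15 = 1·14 + 1
14 = 14·1 + 0
Back-substituting gives 44·55 ≡ 1 (mod 59).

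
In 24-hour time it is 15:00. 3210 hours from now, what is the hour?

3210 − 133·24 = 18, so 3210 ≡ 18 (mod 24).
(15 + 18) mod 24 = 9.

9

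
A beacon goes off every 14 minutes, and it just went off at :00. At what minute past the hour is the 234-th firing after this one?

36

234·14 = 3276.
Dividing 3276 by 60 gives quotient 54 and remainder 36.
(0 + 36) mod 60 = 36.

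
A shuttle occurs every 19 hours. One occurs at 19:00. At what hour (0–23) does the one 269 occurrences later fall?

269·19 = 5111.
Dividing 5111 by 24 gives quotient 212 and remainder 23.
(19 + 23) mod 24 = 18.

18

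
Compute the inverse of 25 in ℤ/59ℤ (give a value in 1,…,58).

26

25·26 = 650 = 11·59 + 1, so 25⁻¹ ≡ 26 (mod 59).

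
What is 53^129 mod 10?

Last digits of 3^n: 3, 9, 7, 1 (period 4).
129 mod 4 = 1, so the last digit matches 3^1 = 3.

3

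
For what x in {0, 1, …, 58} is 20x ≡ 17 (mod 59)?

The inverse of 20 mod 59 is 3 (since 20·3 = 60 ≡ 1).
So x ≡ 3·17 = 51 ≡ 51 (mod 59).

51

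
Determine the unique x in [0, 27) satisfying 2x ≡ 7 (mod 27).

2⁻¹ ≡ 14 (mod 27) because 2·14 = 28 = 1·27 + 1.
So x ≡ 14·7 = 98 ≡ 17 (mod 27).
Check: 2·17 = 34 = 1·27 + 7.

17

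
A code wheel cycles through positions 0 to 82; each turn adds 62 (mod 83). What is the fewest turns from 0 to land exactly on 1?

83 = 1·62 + 21
62 = 2·21 + 20
21 = 1·20 + 1
20 = 20·1 + 0
Back-substituting gives 62·79 ≡ 1 (mod 83).

79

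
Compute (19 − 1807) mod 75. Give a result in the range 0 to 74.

1807 = 24·75 + 7, so 1807 mod 75 = 7.
(19 − 7) mod 75 = 12.

12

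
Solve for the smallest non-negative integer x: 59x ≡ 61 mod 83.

59⁻¹ ≡ 38 (mod 83) because 59·38 = 2242 = 27·83 + 1.
So x ≡ 38·61 = 2318 ≡ 77 (mod 83).
Check: 59·77 = 4543 = 54·83 + 61.

77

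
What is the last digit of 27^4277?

The units digit of 27^n cycles with period 4: 7, 9, 3, 1, …
4277 leaves remainder 1 on division by 4, so 27^4277 ends in 7.

7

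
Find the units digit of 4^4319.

Last digits of 4^n: 4, 6 (period 2).
4319 leaves remainder 1 on division by 2, so 4^4319 ends in 4.

4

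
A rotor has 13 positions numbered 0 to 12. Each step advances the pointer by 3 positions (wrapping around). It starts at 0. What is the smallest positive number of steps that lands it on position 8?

The inverse of 3 mod 13 is 9 (since 3·9 = 27 ≡ 1).
Multiplying both sides by 9: x ≡ 9·8 = 72 ≡ 7 (mod 13).
Check: 3·7 = 21 = 1·13 + 8.

7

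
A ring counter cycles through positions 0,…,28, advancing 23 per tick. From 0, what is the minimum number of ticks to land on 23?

1

23⁻¹ ≡ 24 (mod 29) because 23·24 = 552 = 19·29 + 1.
Multiplying both sides by 24: x ≡ 24·23 = 552 ≡ 1 (mod 29).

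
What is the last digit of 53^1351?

The units digit of 53^n cycles with period 4: 3, 9, 7, 1, …
1351 leaves remainder 3 on division by 4, so 53^1351 ends in 7.

7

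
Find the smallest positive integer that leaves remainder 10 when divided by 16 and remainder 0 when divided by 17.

170

x ≡ 10 (mod 16) gives x ∈ {10, 26, 42, 58, 74, 90, 106, 122, …}.
The first of these with x mod 17 = 0 is 170.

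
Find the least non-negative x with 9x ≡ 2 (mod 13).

6

The inverse of 9 mod 13 is 3 (since 9·3 = 27 ≡ 1).
So x ≡ 3·2 = 6 ≡ 6 (mod 13).
Check: 9·6 = 54 = 4·13 + 2.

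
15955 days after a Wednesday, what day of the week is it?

Friday

15955 − 2279·7 = 2, so 15955 ≡ 2 (mod 7).
Wednesday + 2 days → Friday.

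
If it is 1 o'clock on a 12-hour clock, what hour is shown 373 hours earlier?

Dividing 373 by 12 gives quotient 31 and remainder 1.
1 − 1 → 12 on a 12-hour dial.

12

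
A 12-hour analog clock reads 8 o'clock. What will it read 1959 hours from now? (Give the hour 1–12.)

11

Dividing 1959 by 12 gives quotient 163 and remainder 3.
8 + 3 → 11 on a 12-hour dial.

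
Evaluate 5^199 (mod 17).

Square-and-reduce mod 17: 5^1≡5, 5^2≡8, 5^4≡13, 5^8≡16, 5^16≡1, 5^32≡1, 5^64≡1, 5^128≡1.
Since 199 = 1 + 2 + 4 + 64 + 128 in binary, 5^199 ≡ 5·8·13·1·1 ≡ 10 (mod 17).

10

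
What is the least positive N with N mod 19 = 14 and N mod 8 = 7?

x ≡ 7 (mod 8) gives x ∈ {7, 15, 23, 31, 39, 47, 55, 63, …}.
The first of these with x mod 19 = 14 is 71.

71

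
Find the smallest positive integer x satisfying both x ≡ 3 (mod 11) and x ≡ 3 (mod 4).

Since 4·3 ≡ 1 (mod 11), take x = 3 + 4·((3−3)·3 mod 11) = 3 + 4·0 = 3.
Check: 3 mod 11 = 3, 3 mod 4 = 3.

3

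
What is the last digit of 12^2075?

Powers of 2 mod 10 repeat with period 4: 2, 4, 8, 6.
2075 mod 4 = 3, so the last digit matches 2^3 = 8.

8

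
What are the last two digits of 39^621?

Square-and-reduce mod 100: 39^1≡39, 39^2≡21, 39^4≡41, 39^8≡81, 39^16≡61, 39^32≡21, 39^64≡41, 39^128≡81, 39^256≡61, 39^512≡21.
Since 621 = 1 + 4 + 8 + 32 + 64 + 512 in binary, 39^621 ≡ 39·41·81·21·41·21 ≡ 39 (mod 100).

39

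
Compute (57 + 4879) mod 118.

98

4879 = 41·118 + 41, so 4879 mod 118 = 41.
(57 + 41) mod 118 = 98.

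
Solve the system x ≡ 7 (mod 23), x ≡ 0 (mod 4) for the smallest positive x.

x ≡ 0 (mod 4) gives x ∈ {0, 4, 8, 12, 16, 20, 24, 28, …}.
The first of these with x mod 23 = 7 is 76.

76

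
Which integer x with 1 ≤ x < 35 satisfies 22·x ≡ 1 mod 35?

8

22·8 = 176 = 5·35 + 1, so 22⁻¹ ≡ 8 (mod 35).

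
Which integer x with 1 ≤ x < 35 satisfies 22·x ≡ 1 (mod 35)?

22·8 = 176 = 5·35 + 1, so 22⁻¹ ≡ 8 (mod 35).

8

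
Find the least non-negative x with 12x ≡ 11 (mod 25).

3

The inverse of 12 mod 25 is 23 (since 12·23 = 276 ≡ 1).
So x ≡ 23·11 = 253 ≡ 3 (mod 25).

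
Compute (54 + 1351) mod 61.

1351 − 22·61 = 9, so 1351 ≡ 9 (mod 61).
(54 + 9) mod 61 = 2.

2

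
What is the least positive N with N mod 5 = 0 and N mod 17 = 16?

50

x ≡ 0 (mod 5) gives x ∈ {0, 5, 10, 15, 20, 25, 30, 35, …}.
The first of these with x mod 17 = 16 is 50.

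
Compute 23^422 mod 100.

29

Successive squares of 23 mod 100: 23^1≡23, 23^2≡29, 23^4≡41, 23^8≡81, 23^16≡61, 23^32≡21, 23^64≡41, 23^128≡81, 23^256≡61.
422 = 2 + 4 + 32 + 128 + 256, so 23^422 ≡ 29·41·21·81·61 ≡ 29 (mod 100).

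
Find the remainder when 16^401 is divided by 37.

Successive squares of 16 mod 37: 16^1≡16, 16^2≡34, 16^4≡9, 16^8≡7, 16^16≡12, 16^32≡33, 16^64≡16, 16^128≡34, 16^256≡9.
Since 401 = 1 + 16 + 128 + 256 in binary, 16^401 ≡ 16·12·34·9 ≡ 33 (mod 37).

33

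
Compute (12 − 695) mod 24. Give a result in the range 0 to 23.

13

Dividing 695 by 24 gives quotient 28 and remainder 23.
(12 − 23) mod 24 = 13.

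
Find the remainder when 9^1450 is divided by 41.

Square-and-reduce mod 41: 9^1≡9, 9^2≡40, 9^4≡1, 9^8≡1, 9^16≡1, 9^32≡1, 9^64≡1, 9^128≡1, 9^256≡1, 9^512≡1, 9^1024≡1.
Since 1450 = 2 + 8 + 32 + 128 + 256 + 1024 in binary, 9^1450 ≡ 40·1·1·1·1·1 ≡ 40 (mod 41).

40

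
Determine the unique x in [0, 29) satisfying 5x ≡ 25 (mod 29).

5

5⁻¹ ≡ 6 (mod 29) because 5·6 = 30 = 1·29 + 1.
Multiplying both sides by 6: x ≡ 6·25 = 150 ≡ 5 (mod 29).
Check: 5·5 = 25 = 0·29 + 25.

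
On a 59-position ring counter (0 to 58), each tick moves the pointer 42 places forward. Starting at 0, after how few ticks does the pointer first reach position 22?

23

The inverse of 42 mod 59 is 52 (since 42·52 = 2184 ≡ 1).
Multiplying both sides by 52: x ≡ 52·22 = 1144 ≡ 23 (mod 59).
Check: 42·23 = 966 = 16·59 + 22.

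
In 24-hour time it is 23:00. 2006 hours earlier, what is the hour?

2006 mod 24 = 14 (since 83·24 = 1992).
(23 − 14) mod 24 = 9.

9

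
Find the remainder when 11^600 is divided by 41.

1

Square-and-reduce mod 41: 11^1≡11, 11^2≡39, 11^4≡4, 11^8≡16, 11^16≡10, 11^32≡18, 11^64≡37, 11^128≡16, 11^256≡10, 11^512≡18.
Since 600 = 8 + 16 + 64 + 512 in binary, 11^600 ≡ 16·10·37·18 ≡ 1 (mod 41).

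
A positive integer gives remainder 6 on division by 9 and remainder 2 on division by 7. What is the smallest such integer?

x ≡ 2 (mod 7) gives x ∈ {2, 9, 16, 23, 30, 37, 44, 51}.
The first of these with x mod 9 = 6 is 51.

51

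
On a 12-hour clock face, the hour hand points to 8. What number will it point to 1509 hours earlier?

11

1509 mod 12 = 9 (since 125·12 = 1500).
8 − 9 → 11 on a 12-hour dial.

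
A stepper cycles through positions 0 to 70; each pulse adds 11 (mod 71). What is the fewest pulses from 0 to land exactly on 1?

71 = 6·11 + 5
11 = 2·5 + 1
5 = 5·1 + 0
Back-substituting gives 11·13 ≡ 1 (mod 71).

13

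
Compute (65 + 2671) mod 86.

70

Dividing 2671 by 86 gives quotient 31 and remainder 5.
(65 + 5) mod 86 = 70.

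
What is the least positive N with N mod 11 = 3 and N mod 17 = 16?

Since 17·2 ≡ 1 (mod 11), take x = 16 + 17·((3−16)·2 mod 11) = 16 + 17·7 = 135.
Check: 135 mod 11 = 3, 135 mod 17 = 16.

135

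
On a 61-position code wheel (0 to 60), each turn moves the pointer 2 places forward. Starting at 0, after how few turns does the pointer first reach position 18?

The inverse of 2 mod 61 is 31 (since 2·31 = 62 ≡ 1).
So x ≡ 31·18 = 558 ≡ 9 (mod 61).

9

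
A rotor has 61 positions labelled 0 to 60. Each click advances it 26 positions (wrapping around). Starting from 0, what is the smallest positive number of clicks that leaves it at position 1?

26·54 = 1404 = 23·61 + 1, so 26⁻¹ ≡ 54 (mod 61).

54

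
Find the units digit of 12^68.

Powers of 2 mod 10 repeat with period 4: 2, 4, 8, 6.
68 leaves remainder 0 on division by 4, so 12^68 ends in 6.

6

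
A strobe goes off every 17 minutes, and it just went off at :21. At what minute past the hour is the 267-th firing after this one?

0

267·17 = 4539.
4539 = 75·60 + 39, so 4539 mod 60 = 39.
(21 + 39) mod 60 = 0.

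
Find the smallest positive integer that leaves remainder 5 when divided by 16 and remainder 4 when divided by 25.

x ≡ 5 (mod 16) gives x ∈ {5, 21, 37, 53, 69, 85, 101, 117, …}.
The first of these with x mod 25 = 4 is 229.

229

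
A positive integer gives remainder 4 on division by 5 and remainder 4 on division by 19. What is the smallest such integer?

x ≡ 4 (mod 5) gives x ∈ {4}.
The first of these with x mod 19 = 4 is 4.

4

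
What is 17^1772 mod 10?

1

The units digit of 17^n cycles with period 4: 7, 9, 3, 1, …
1772 mod 4 = 0, so the last digit matches 7^4 = 1.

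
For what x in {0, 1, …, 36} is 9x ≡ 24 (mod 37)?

15

The inverse of 9 mod 37 is 33 (since 9·33 = 297 ≡ 1).
So x ≡ 33·24 = 792 ≡ 15 (mod 37).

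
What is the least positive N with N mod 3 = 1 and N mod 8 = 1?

x ≡ 1 (mod 3) gives x ∈ {1}.
The first of these with x mod 8 = 1 is 1.

1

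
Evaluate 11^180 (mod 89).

45

Square-and-reduce mod 89: 11^1≡11, 11^2≡32, 11^4≡45, 11^8≡67, 11^16≡39, 11^32≡8, 11^64≡64, 11^128≡2.
180 = 4 + 16 + 32 + 128, so 11^180 ≡ 45·39·8·2 ≡ 45 (mod 89).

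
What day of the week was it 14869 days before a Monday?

Dividing 14869 by 7 gives quotient 2124 and remainder 1.
Monday − 1 day → Sunday.

Sunday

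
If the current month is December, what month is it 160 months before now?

August

Dividing 160 by 12 gives quotient 13 and remainder 4.
December − 4 months → August.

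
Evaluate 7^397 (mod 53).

By repeated squaring mod 53: 7^1≡7, 7^2≡49, 7^4≡16, 7^8≡44, 7^16≡28, 7^32≡42, 7^64≡15, 7^128≡13, 7^256≡10.
Since 397 = 1 + 4 + 8 + 128 + 256 in binary, 7^397 ≡ 7·16·44·13·10 ≡ 29 (mod 53).

29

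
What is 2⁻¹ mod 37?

2·19 = 38 = 1·37 + 1, so 2⁻¹ ≡ 19 (mod 37).

19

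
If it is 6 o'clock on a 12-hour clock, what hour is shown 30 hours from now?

12

30 = 2·12 + 6, so 30 mod 12 = 6.
6 + 6 → 12 on a 12-hour dial.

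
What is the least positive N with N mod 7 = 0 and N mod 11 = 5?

x ≡ 0 (mod 7) gives x ∈ {0, 7, 14, 21, 28, 35, 42, 49}.
The first of these with x mod 11 = 5 is 49.

49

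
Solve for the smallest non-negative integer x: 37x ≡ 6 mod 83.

The inverse of 37 mod 83 is 9 (since 37·9 = 333 ≡ 1).
So x ≡ 9·6 = 54 ≡ 54 (mod 83).
Check: 37·54 = 1998 = 24·83 + 6.

54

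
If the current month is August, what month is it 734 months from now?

734 = 61·12 + 2, so 734 mod 12 = 2.
August + 2 months → October.

October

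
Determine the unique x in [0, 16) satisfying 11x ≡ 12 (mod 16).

4

The inverse of 11 mod 16 is 3 (since 11·3 = 33 ≡ 1).
Multiplying both sides by 3: x ≡ 3·12 = 36 ≡ 4 (mod 16).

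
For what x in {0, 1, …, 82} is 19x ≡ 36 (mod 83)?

15

The inverse of 19 mod 83 is 35 (since 19·35 = 665 ≡ 1).
Multiplying both sides by 35: x ≡ 35·36 = 1260 ≡ 15 (mod 83).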